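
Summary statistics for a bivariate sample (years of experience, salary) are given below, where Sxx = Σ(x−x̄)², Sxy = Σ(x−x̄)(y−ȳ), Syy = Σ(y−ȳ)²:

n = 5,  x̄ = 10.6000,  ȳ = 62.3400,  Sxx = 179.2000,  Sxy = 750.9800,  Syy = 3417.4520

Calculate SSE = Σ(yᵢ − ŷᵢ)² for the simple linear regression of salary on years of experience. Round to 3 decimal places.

270.293

b = Sxy/Sxx = 750.98/179.2 = 4.190737
SSE = Syy − b·Sxy = 3417.452 − 4.190737·750.98 = 270.292623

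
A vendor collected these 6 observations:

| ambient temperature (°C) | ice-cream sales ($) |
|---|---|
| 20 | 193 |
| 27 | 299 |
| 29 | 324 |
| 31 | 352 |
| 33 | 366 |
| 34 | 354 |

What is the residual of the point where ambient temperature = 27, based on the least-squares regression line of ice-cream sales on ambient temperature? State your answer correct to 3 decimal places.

8.995

n = 6, Σx = 174, Σy = 1888, Σxy = 56355, Σx² = 5176
Sxx = Σx² − (Σx)²/n = 5176 − 5046 = 130
Sxy = Σxy − (Σx)(Σy)/n = 56355 − 54752 = 1603
b = Sxy/Sxx = 1603/130 = 12.330769
a = ȳ − b·x̄ = 314.666667 − 12.330769·29 = -42.925641
ŷ(27) = -42.925641 + 12.330769·27 = 290.005128
residual = y − ŷ = 299 − 290.005128 = 8.994872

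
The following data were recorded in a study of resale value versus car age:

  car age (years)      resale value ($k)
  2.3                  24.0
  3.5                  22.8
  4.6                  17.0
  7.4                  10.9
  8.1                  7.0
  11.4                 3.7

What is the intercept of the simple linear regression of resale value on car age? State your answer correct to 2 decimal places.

29.26

n = 6, Σx = 37.3, Σy = 85.4, Σxy = 392.74, Σx² = 289.03
Sxx = Σx² − (Σx)²/n = 289.03 − 231.881667 = 57.148333
Sxy = Σxy − (Σx)(Σy)/n = 392.74 − 530.903333 = -138.163333
b = Sxy/Sxx = -138.163333/57.148333 = -2.417627
a = ȳ − b·x̄ = 14.233333 − (-2.417627)·6.216667 = 29.262912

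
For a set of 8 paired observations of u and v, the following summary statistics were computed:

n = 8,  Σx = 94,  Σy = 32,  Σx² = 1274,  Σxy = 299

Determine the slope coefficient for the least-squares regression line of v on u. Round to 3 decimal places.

-0.454

Sxx = Σx² − (Σx)²/n = 1274 − 1104.5 = 169.5
Sxy = Σxy − (Σx)(Σy)/n = 299 − 376 = -77
b = Sxy/Sxx = -77/169.5 = -0.454277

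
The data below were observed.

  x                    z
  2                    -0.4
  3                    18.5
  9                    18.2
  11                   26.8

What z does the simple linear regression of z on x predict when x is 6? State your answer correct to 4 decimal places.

n = 4, Σx = 25, Σy = 63.1, Σxy = 513.3, Σx² = 215
Sxx = Σx² − (Σx)²/n = 215 − 156.25 = 58.75
Sxy = Σxy − (Σx)(Σy)/n = 513.3 − 394.375 = 118.925
b = Sxy/Sxx = 118.925/58.75 = 2.024255
a = ȳ − b·x̄ = 15.775 − 2.024255·6.25 = 3.123404
ŷ(6) = a + b·6 = 3.123404 + 2.024255·6 = 15.268936

15.2689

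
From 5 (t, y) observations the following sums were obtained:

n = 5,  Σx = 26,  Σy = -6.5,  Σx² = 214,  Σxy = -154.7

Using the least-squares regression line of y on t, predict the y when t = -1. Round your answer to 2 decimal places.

8.21

Sxx = Σx² − (Σx)²/n = 214 − 135.2 = 78.8
Sxy = Σxy − (Σx)(Σy)/n = -154.7 − (-33.8) = -120.9
b = Sxy/Sxx = -120.9/78.8 = -1.534264
a = ȳ − b·x̄ = -1.3 − (-1.534264)·5.2 = 6.678173
ŷ(-1) = a + b·-1 = 6.678173 + (-1.534264)·(-1) = 8.212437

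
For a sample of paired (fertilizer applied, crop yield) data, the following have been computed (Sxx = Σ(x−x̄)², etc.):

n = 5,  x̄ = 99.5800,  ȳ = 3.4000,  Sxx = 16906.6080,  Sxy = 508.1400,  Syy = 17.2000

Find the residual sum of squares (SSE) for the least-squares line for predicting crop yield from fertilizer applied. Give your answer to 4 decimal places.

1.9275

b = Sxy/Sxx = 508.14/16906.608 = 0.030056
SSE = Syy − b·Sxy = 17.2 − 0.030056·508.14 = 1.927495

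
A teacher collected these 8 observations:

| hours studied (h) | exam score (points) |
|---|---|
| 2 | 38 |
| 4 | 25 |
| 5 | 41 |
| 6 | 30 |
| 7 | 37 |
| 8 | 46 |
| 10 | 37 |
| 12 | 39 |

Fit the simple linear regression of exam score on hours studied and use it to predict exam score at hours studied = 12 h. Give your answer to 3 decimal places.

40.071

n = 8, Σx = 54, Σy = 293, Σxy = 2026, Σx² = 438
Sxx = Σx² − (Σx)²/n = 438 − 364.5 = 73.5
Sxy = Σxy − (Σx)(Σy)/n = 2026 − 1977.75 = 48.25
b = Sxy/Sxx = 48.25/73.5 = 0.656463
a = ȳ − b·x̄ = 36.625 − 0.656463·6.75 = 32.193878
ŷ(12) = a + b·12 = 32.193878 + 0.656463·12 = 40.071429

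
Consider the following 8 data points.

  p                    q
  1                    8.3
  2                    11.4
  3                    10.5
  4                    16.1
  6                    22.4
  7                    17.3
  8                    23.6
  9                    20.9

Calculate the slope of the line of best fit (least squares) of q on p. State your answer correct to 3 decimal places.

n = 8, Σx = 40, Σy = 130.5, Σxy = 759.4, Σx² = 260
Sxx = Σx² − (Σx)²/n = 260 − 200 = 60
Sxy = Σxy − (Σx)(Σy)/n = 759.4 − 652.5 = 106.9
b = Sxy/Sxx = 106.9/60 = 1.781667

1.782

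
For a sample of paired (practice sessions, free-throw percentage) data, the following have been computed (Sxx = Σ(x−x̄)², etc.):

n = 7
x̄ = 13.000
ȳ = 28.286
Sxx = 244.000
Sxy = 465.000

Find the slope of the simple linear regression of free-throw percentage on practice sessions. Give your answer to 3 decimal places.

1.906

b = Sxy/Sxx = 465/244 = 1.905738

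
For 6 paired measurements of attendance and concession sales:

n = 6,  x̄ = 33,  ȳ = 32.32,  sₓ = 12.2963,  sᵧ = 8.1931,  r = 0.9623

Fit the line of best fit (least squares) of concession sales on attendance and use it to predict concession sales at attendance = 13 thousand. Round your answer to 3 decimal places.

b = r · sᵧ/sₓ = 0.9623 · 8.1931/12.2963 = 0.641186
a = ȳ − b·x̄ = 32.32 − 0.641186·33 = 11.160849
ŷ(13) = a + b·13 = 11.160849 + 0.641186·13 = 19.496272

19.496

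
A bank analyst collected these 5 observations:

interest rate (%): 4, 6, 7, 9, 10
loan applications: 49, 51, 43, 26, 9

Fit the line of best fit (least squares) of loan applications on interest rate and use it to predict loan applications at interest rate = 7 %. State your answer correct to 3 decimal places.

36.956

n = 5, Σx = 36, Σy = 178, Σxy = 1127, Σx² = 282
Sxx = Σx² − (Σx)²/n = 282 − 259.2 = 22.8
Sxy = Σxy − (Σx)(Σy)/n = 1127 − 1281.6 = -154.6
b = Sxy/Sxx = -154.6/22.8 = -6.780702
a = ȳ − b·x̄ = 35.6 − (-6.780702)·7.2 = 84.421053
ŷ(7) = a + b·7 = 84.421053 + (-6.780702)·7 = 36.956140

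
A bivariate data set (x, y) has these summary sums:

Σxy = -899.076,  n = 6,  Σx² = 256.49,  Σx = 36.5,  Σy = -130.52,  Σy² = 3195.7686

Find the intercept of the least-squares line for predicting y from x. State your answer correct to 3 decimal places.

Sxx = Σx² − (Σx)²/n = 256.49 − 222.041667 = 34.448333
Sxy = Σxy − (Σx)(Σy)/n = -899.076 − (-793.996667) = -105.079333
b = Sxy/Sxx = -105.079333/34.448333 = -3.050346
a = ȳ − b·x̄ = -21.753333 − (-3.050346)·6.083333 = -3.197062

-3.197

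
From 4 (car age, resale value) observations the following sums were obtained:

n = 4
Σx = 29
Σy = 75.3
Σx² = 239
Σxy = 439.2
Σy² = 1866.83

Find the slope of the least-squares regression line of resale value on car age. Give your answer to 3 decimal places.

Sxx = Σx² − (Σx)²/n = 239 − 210.25 = 28.75
Sxy = Σxy − (Σx)(Σy)/n = 439.2 − 545.925 = -106.725
b = Sxy/Sxx = -106.725/28.75 = -3.712174

-3.712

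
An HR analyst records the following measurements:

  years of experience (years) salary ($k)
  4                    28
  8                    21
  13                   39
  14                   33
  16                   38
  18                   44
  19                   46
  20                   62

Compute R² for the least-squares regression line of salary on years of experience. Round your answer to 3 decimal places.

0.707

n = 8, Σx = 112, Σy = 311, Σxy = 4763, Σx² = 1786, Σy² = 13175
Sxx = Σx² − (Σx)²/n = 1786 − 1568 = 218
Sxy = Σxy − (Σx)(Σy)/n = 4763 − 4354 = 409
Syy = Σy² − (Σy)²/n = 13175 − 12090.125 = 1084.875
R² = Sxy²/(Sxx·Syy) = (409)²/(218·1084.875) = 0.707311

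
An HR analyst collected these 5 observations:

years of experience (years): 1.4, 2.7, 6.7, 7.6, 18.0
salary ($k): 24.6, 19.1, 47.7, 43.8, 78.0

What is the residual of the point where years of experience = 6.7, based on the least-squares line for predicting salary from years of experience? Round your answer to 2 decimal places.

n = 5, Σx = 36.4, Σy = 213.2, Σxy = 2142.48, Σx² = 435.9
Sxx = Σx² − (Σx)²/n = 435.9 − 264.992 = 170.908
Sxy = Σxy − (Σx)(Σy)/n = 2142.48 − 1552.096 = 590.384
b = Sxy/Sxx = 590.384/170.908 = 3.454397
a = ȳ − b·x̄ = 42.64 − 3.454397·7.28 = 17.491993
ŷ(6.7) = 17.491993 + 3.454397·6.7 = 40.636450
residual = y − ŷ = 47.7 − 40.636450 = 7.063550

7.06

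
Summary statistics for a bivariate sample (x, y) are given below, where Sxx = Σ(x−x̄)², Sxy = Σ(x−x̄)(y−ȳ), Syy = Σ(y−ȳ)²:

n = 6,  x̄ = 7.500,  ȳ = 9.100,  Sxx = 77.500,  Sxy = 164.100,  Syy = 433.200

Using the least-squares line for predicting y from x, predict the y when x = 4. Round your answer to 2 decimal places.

b = Sxy/Sxx = 164.1/77.5 = 2.117419
a = ȳ − b·x̄ = 9.1 − 2.117419·7.5 = -6.780645
ŷ(4) = a + b·4 = -6.780645 + 2.117419·4 = 1.689032

1.69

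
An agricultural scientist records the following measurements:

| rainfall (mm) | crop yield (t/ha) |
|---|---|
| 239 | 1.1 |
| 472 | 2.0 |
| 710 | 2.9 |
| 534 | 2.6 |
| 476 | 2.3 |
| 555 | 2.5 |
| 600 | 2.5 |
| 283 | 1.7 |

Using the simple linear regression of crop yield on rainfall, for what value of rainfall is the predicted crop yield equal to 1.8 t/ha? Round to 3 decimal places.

369.609

n = 8, Σx = 3869, Σy = 17.6, Σxy = 9117.7, Σx² = 2043851
Sxx = Σx² − (Σx)²/n = 2043851 − 1871145.125 = 172705.875
Sxy = Σxy − (Σx)(Σy)/n = 9117.7 − 8511.8 = 605.9
b = Sxy/Sxx = 605.9/172705.875 = 0.003508
a = ȳ − b·x̄ = 2.2 − 0.003508·483.625 = 0.503310
Set a + b·x = 1.8: x = (1.8 − 0.503310) / 0.003508 = 369.608908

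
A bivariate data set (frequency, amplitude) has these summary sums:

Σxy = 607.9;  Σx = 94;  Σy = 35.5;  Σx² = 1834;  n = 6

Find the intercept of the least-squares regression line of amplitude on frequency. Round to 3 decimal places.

Sxx = Σx² − (Σx)²/n = 1834 − 1472.666667 = 361.333333
Sxy = Σxy − (Σx)(Σy)/n = 607.9 − 556.166667 = 51.733333
b = Sxy/Sxx = 51.733333/361.333333 = 0.143173
a = ȳ − b·x̄ = 5.916667 − 0.143173·15.666667 = 3.673616

3.674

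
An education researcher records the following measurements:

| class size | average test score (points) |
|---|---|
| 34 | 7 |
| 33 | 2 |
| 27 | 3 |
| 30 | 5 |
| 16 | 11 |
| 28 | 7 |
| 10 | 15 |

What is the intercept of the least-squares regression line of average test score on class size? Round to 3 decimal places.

18.323

n = 7, Σx = 178, Σy = 50, Σxy = 1057, Σx² = 5014
Sxx = Σx² − (Σx)²/n = 5014 − 4526.285714 = 487.714286
Sxy = Σxy − (Σx)(Σy)/n = 1057 − 1271.428571 = -214.428571
b = Sxy/Sxx = -214.428571/487.714286 = -0.439660
a = ȳ − b·x̄ = 7.142857 − (-0.439660)·25.428571 = 18.322789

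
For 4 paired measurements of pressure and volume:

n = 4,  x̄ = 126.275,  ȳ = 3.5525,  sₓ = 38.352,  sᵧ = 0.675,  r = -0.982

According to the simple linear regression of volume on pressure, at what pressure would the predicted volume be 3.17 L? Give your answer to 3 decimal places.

148.406

b = r · sᵧ/sₓ = -0.982 · 0.675/38.352 = -0.017283
a = ȳ − b·x̄ = 3.5525 − (-0.017283)·126.275 = 5.734952
Set a + b·x = 3.17: x = (3.17 − 5.734952) / (-0.017283) = 148.406161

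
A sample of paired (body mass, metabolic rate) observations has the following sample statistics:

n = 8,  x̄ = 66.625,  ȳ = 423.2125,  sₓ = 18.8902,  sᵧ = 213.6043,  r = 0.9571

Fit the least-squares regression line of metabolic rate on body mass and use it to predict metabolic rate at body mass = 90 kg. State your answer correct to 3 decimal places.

676.190

b = r · sᵧ/sₓ = 0.9571 · 213.6043/18.8902 = 10.822579
a = ȳ − b·x̄ = 423.2125 − 10.822579·66.625 = -297.841804
ŷ(90) = a + b·90 = -297.841804 + 10.822579·90 = 676.190276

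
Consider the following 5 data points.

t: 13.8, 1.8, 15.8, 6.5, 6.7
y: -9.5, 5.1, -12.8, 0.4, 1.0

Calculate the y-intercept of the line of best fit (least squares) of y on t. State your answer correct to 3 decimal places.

8.537

n = 5, Σx = 44.6, Σy = -15.8, Σxy = -314.86, Σx² = 530.46
Sxx = Σx² − (Σx)²/n = 530.46 − 397.832 = 132.628
Sxy = Σxy − (Σx)(Σy)/n = -314.86 − (-140.936) = -173.924
b = Sxy/Sxx = -173.924/132.628 = -1.311367
a = ȳ − b·x̄ = -3.16 − (-1.311367)·8.92 = 8.537395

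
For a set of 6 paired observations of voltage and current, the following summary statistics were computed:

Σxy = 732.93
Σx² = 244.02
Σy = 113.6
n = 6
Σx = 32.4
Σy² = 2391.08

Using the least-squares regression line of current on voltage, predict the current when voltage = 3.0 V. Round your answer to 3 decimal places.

14.781

Sxx = Σx² − (Σx)²/n = 244.02 − 174.96 = 69.06
Sxy = Σxy − (Σx)(Σy)/n = 732.93 − 613.44 = 119.49
b = Sxy/Sxx = 119.49/69.06 = 1.730235
a = ȳ − b·x̄ = 18.933333 − 1.730235·5.4 = 9.590067
ŷ(3.0) = a + b·3.0 = 9.590067 + 1.730235·3 = 14.780770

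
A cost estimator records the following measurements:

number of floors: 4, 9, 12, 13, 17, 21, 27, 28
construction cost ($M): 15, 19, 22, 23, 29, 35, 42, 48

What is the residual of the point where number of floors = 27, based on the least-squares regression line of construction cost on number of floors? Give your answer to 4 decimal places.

n = 8, Σx = 131, Σy = 233, Σxy = 4500, Σx² = 2653
Sxx = Σx² − (Σx)²/n = 2653 − 2145.125 = 507.875
Sxy = Σxy − (Σx)(Σy)/n = 4500 − 3815.375 = 684.625
b = Sxy/Sxx = 684.625/507.875 = 1.348019
a = ȳ − b·x̄ = 29.125 − 1.348019·16.375 = 7.051194
ŷ(27) = 7.051194 + 1.348019·27 = 43.447699
residual = y − ŷ = 42 − 43.447699 = -1.447699

-1.4477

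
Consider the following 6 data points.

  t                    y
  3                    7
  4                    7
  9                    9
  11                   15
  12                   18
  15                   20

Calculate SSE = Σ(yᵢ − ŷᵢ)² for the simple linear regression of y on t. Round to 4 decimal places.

n = 6, Σx = 54, Σy = 76, Σxy = 811, Σx² = 596, Σy² = 1128
Sxx = Σx² − (Σx)²/n = 596 − 486 = 110
Sxy = Σxy − (Σx)(Σy)/n = 811 − 684 = 127
Syy = Σy² − (Σy)²/n = 1128 − 962.666667 = 165.333333
b = Sxy/Sxx = 127/110 = 1.154545
SSE = Syy − b·Sxy = 165.333333 − 1.154545·127 = 18.706061

18.7061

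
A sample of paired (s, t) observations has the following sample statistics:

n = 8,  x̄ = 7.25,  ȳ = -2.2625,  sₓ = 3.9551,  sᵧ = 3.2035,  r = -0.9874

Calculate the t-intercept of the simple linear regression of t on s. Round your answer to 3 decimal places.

b = r · sᵧ/sₓ = -0.9874 · 3.2035/3.9551 = -0.799761
a = ȳ − b·x̄ = -2.2625 − (-0.799761)·7.25 = 3.535769

3.536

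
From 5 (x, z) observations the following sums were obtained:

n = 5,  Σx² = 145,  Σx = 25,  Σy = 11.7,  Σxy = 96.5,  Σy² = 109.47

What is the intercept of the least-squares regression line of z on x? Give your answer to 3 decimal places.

-7.160

Sxx = Σx² − (Σx)²/n = 145 − 125 = 20
Sxy = Σxy − (Σx)(Σy)/n = 96.5 − 58.5 = 38
b = Sxy/Sxx = 38/20 = 1.9
a = ȳ − b·x̄ = 2.34 − 1.9·5 = -7.16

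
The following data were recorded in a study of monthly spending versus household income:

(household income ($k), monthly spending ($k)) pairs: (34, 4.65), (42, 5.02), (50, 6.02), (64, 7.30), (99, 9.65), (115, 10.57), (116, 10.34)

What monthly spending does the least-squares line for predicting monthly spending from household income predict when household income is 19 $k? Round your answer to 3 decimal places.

3.678

n = 7, Σx = 520, Σy = 53.55, Σxy = 4507.48, Σx² = 45998
Sxx = Σx² − (Σx)²/n = 45998 − 38628.571429 = 7369.428571
Sxy = Σxy − (Σx)(Σy)/n = 4507.48 − 3978 = 529.48
b = Sxy/Sxx = 529.48/7369.428571 = 0.071848
a = ȳ − b·x̄ = 7.65 − 0.071848·74.285714 = 2.312707
ŷ(19) = a + b·19 = 2.312707 + 0.071848·19 = 3.677822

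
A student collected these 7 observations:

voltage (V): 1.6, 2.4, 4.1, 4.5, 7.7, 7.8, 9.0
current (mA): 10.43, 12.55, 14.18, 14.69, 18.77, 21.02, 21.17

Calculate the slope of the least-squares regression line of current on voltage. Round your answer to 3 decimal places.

1.447

n = 7, Σx = 37.1, Σy = 112.81, Σxy = 670.066, Σx² = 246.51
Sxx = Σx² − (Σx)²/n = 246.51 − 196.63 = 49.88
Sxy = Σxy − (Σx)(Σy)/n = 670.066 − 597.893 = 72.173
b = Sxy/Sxx = 72.173/49.88 = 1.446933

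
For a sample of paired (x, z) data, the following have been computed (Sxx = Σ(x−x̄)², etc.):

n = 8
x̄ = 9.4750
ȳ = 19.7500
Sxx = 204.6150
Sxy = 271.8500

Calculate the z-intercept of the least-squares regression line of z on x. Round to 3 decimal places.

b = Sxy/Sxx = 271.85/204.615 = 1.328593
a = ȳ − b·x̄ = 19.75 − 1.328593·9.475 = 7.161584

7.162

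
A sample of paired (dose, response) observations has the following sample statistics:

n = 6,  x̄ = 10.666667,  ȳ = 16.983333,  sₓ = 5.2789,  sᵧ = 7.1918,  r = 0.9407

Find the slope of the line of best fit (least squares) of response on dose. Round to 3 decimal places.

b = r · sᵧ/sₓ = 0.9407 · 7.1918/5.2789 = 1.281579

1.282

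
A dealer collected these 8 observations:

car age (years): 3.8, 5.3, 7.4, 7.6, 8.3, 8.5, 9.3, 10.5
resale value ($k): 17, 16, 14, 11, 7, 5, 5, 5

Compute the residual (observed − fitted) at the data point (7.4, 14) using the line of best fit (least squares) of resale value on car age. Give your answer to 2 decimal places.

n = 8, Σx = 60.7, Σy = 80, Σxy = 536.2, Σx² = 492.93
Sxx = Σx² − (Σx)²/n = 492.93 − 460.56125 = 32.36875
Sxy = Σxy − (Σx)(Σy)/n = 536.2 − 607 = -70.8
b = Sxy/Sxx = -70.8/32.36875 = -2.187295
a = ȳ − b·x̄ = 10 − (-2.187295)·7.5875 = 26.596100
ŷ(7.4) = 26.596100 + (-2.187295)·7.4 = 10.410118
residual = y − ŷ = 14 − 10.410118 = 3.589882

3.59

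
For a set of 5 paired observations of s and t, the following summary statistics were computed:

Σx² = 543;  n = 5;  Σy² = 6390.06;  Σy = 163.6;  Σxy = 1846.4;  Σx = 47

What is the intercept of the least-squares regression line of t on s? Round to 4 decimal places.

4.0593

Sxx = Σx² − (Σx)²/n = 543 − 441.8 = 101.2
Sxy = Σxy − (Σx)(Σy)/n = 1846.4 − 1537.84 = 308.56
b = Sxy/Sxx = 308.56/101.2 = 3.049012
a = ȳ − b·x̄ = 32.72 − 3.049012·9.4 = 4.059289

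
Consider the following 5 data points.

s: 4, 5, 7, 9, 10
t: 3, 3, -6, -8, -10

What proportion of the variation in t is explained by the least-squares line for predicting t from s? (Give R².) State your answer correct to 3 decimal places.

0.934

n = 5, Σx = 35, Σy = -18, Σxy = -187, Σx² = 271, Σy² = 218
Sxx = Σx² − (Σx)²/n = 271 − 245 = 26
Sxy = Σxy − (Σx)(Σy)/n = -187 − (-126) = -61
Syy = Σy² − (Σy)²/n = 218 − 64.8 = 153.2
R² = Sxy²/(Sxx·Syy) = (-61)²/(26·153.2) = 0.934174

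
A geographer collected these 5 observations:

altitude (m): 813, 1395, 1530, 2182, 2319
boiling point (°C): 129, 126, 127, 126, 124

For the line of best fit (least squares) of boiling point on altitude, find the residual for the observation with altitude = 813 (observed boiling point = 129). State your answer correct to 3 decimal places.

n = 5, Σx = 8239, Σy = 632, Σxy = 1037445, Σx² = 15086779
Sxx = Σx² − (Σx)²/n = 15086779 − 13576224.2 = 1510554.8
Sxy = Σxy − (Σx)(Σy)/n = 1037445 − 1041409.6 = -3964.6
b = Sxy/Sxx = -3964.6/1510554.8 = -0.002625
a = ȳ − b·x̄ = 126.4 − (-0.002625)·1647.8 = 130.724814
ŷ(813) = 130.724814 + (-0.002625)·813 = 128.591015
residual = y − ŷ = 129 − 128.591015 = 0.408985

0.409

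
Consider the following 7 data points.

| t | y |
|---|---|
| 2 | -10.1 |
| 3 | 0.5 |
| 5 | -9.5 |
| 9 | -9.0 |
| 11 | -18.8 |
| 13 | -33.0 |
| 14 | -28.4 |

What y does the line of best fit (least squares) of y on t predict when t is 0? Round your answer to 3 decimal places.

1.798

n = 7, Σx = 57, Σy = -108.3, Σxy = -1180.6, Σx² = 605
Sxx = Σx² − (Σx)²/n = 605 − 464.142857 = 140.857143
Sxy = Σxy − (Σx)(Σy)/n = -1180.6 − (-881.871429) = -298.728571
b = Sxy/Sxx = -298.728571/140.857143 = -2.120791
a = ȳ − b·x̄ = -15.471429 − (-2.120791)·8.142857 = 1.797870
ŷ(0) = a + b·0 = 1.797870 + (-2.120791)·0 = 1.797870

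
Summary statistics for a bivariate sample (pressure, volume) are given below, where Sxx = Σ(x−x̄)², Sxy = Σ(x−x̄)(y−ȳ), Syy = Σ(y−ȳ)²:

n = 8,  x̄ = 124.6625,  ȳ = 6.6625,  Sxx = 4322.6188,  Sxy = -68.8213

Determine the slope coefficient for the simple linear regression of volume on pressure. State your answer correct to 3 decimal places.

-0.016

b = Sxy/Sxx = -68.8213/4322.6188 = -0.015921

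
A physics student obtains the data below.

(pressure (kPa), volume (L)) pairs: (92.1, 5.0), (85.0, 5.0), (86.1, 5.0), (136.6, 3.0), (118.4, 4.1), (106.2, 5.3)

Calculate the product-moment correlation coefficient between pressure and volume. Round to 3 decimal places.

-0.869

n = 6, Σx = 624.4, Σy = 27.4, Σxy = 2774.1, Σx² = 67077.18, Σy² = 128.9
Sxx = Σx² − (Σx)²/n = 67077.18 − 64979.226667 = 2097.953333
Sxy = Σxy − (Σx)(Σy)/n = 2774.1 − 2851.426667 = -77.326667
Syy = Σy² − (Σy)²/n = 128.9 − 125.126667 = 3.773333
r = Sxy/√(Sxx·Syy) = -77.326667/√(7916.277244) = -77.326667/88.973464 = -0.869098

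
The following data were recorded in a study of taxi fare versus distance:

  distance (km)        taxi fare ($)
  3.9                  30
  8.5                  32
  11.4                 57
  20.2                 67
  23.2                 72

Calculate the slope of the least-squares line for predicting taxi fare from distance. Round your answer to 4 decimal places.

n = 5, Σx = 67.2, Σy = 258, Σxy = 4062.6, Σx² = 1163.7
Sxx = Σx² − (Σx)²/n = 1163.7 − 903.168 = 260.532
Sxy = Σxy − (Σx)(Σy)/n = 4062.6 − 3467.52 = 595.08
b = Sxy/Sxx = 595.08/260.532 = 2.284096

2.2841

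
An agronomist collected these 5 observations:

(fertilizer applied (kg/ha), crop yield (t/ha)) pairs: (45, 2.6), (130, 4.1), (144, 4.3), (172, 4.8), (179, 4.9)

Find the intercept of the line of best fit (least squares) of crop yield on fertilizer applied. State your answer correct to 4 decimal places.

1.8329

n = 5, Σx = 670, Σy = 20.7, Σxy = 2971.9, Σx² = 101286
Sxx = Σx² − (Σx)²/n = 101286 − 89780 = 11506
Sxy = Σxy − (Σx)(Σy)/n = 2971.9 − 2773.8 = 198.1
b = Sxy/Sxx = 198.1/11506 = 0.017217
a = ȳ − b·x̄ = 4.14 − 0.017217·134 = 1.832908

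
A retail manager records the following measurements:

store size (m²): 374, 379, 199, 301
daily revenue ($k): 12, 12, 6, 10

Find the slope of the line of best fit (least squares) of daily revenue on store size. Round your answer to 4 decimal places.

0.0335

n = 4, Σx = 1253, Σy = 40, Σxy = 13240, Σx² = 413719
Sxx = Σx² − (Σx)²/n = 413719 − 392502.25 = 21216.75
Sxy = Σxy − (Σx)(Σy)/n = 13240 − 12530 = 710
b = Sxy/Sxx = 710/21216.75 = 0.033464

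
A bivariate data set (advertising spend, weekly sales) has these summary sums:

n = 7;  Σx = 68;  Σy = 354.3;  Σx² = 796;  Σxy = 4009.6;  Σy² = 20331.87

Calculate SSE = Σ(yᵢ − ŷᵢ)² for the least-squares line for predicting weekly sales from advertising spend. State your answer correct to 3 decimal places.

18.422

Sxx = Σx² − (Σx)²/n = 796 − 660.571429 = 135.428571
Sxy = Σxy − (Σx)(Σy)/n = 4009.6 − 3441.771429 = 567.828571
Syy = Σy² − (Σy)²/n = 20331.87 − 17932.641429 = 2399.228571
b = Sxy/Sxx = 567.828571/135.428571 = 4.192827
SSE = Syy − b·Sxy = 2399.228571 − 4.192827·567.828571 = 18.421603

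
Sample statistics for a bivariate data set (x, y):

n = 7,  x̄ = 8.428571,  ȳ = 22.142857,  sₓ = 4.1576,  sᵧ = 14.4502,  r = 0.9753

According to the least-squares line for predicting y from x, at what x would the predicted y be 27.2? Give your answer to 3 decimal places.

9.920

b = r · sᵧ/sₓ = 0.9753 · 14.4502/4.1576 = 3.389763
a = ȳ − b·x̄ = 22.142857 − 3.389763·8.428571 = -6.428004
Set a + b·x = 27.2: x = (27.2 − (-6.428004)) / 3.389763 = 9.920458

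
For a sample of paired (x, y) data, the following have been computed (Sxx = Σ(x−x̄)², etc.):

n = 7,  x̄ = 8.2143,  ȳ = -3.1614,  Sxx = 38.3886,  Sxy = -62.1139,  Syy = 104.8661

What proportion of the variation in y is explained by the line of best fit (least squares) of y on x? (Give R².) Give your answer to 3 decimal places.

R² = Sxy²/(Sxx·Syy) = (-62.1139)²/(38.3886·104.8661) = 0.958385

0.958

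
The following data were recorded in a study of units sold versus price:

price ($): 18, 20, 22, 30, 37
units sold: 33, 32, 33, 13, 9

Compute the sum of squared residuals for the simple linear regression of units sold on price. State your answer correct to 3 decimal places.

41.646

n = 5, Σx = 127, Σy = 120, Σxy = 2683, Σx² = 3477, Σy² = 3452
Sxx = Σx² − (Σx)²/n = 3477 − 3225.8 = 251.2
Sxy = Σxy − (Σx)(Σy)/n = 2683 − 3048 = -365
Syy = Σy² − (Σy)²/n = 3452 − 2880 = 572
b = Sxy/Sxx = -365/251.2 = -1.453025
SSE = Syy − b·Sxy = 572 − (-1.453025)·(-365) = 41.645701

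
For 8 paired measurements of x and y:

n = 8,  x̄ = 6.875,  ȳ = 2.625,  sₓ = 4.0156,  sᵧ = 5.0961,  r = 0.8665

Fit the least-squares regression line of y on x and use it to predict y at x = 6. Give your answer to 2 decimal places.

1.66

b = r · sᵧ/sₓ = 0.8665 · 5.0961/4.0156 = 1.099654
a = ȳ − b·x̄ = 2.625 − 1.099654·6.875 = -4.935121
ŷ(6) = a + b·6 = -4.935121 + 1.099654·6 = 1.662803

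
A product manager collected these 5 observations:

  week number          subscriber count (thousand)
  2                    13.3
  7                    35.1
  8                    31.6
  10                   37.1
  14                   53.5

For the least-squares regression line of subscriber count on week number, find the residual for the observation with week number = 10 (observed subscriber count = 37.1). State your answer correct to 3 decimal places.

-2.790

n = 5, Σx = 41, Σy = 170.6, Σxy = 1645.1, Σx² = 413
Sxx = Σx² − (Σx)²/n = 413 − 336.2 = 76.8
Sxy = Σxy − (Σx)(Σy)/n = 1645.1 − 1398.92 = 246.18
b = Sxy/Sxx = 246.18/76.8 = 3.205469
a = ȳ − b·x̄ = 34.12 − 3.205469·8.2 = 7.835156
ŷ(10) = 7.835156 + 3.205469·10 = 39.889844
residual = y − ŷ = 37.1 − 39.889844 = -2.789844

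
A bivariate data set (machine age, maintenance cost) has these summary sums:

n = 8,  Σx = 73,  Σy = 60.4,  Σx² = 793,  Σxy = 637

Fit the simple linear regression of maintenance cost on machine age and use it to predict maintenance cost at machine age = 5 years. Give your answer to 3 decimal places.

4.759

Sxx = Σx² − (Σx)²/n = 793 − 666.125 = 126.875
Sxy = Σxy − (Σx)(Σy)/n = 637 − 551.15 = 85.85
b = Sxy/Sxx = 85.85/126.875 = 0.676650
a = ȳ − b·x̄ = 7.55 − 0.676650·9.125 = 1.375567
ŷ(5) = a + b·5 = 1.375567 + 0.676650·5 = 4.758818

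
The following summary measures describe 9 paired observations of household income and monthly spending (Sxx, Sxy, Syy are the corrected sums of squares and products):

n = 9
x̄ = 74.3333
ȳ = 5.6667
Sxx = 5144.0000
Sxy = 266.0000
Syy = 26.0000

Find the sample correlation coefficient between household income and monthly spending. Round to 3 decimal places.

r = Sxy/√(Sxx·Syy) = 266/√(133744) = 266/365.710268 = 0.727352

0.727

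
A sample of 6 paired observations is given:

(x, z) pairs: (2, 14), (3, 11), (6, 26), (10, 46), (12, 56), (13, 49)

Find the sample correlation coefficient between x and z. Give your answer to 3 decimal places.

n = 6, Σx = 46, Σy = 202, Σxy = 1986, Σx² = 462, Σy² = 8646
Sxx = Σx² − (Σx)²/n = 462 − 352.666667 = 109.333333
Sxy = Σxy − (Σx)(Σy)/n = 1986 − 1548.666667 = 437.333333
Syy = Σy² − (Σy)²/n = 8646 − 6800.666667 = 1845.333333
r = Sxy/√(Sxx·Syy) = 437.333333/√(201756.444444) = 437.333333/449.173067 = 0.973641

0.974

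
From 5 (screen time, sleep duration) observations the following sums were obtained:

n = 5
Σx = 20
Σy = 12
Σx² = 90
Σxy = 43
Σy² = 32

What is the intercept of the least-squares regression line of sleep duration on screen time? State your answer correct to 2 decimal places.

Sxx = Σx² − (Σx)²/n = 90 − 80 = 10
Sxy = Σxy − (Σx)(Σy)/n = 43 − 48 = -5
b = Sxy/Sxx = -5/10 = -0.5
a = ȳ − b·x̄ = 2.4 − (-0.5)·4 = 4.4

4.40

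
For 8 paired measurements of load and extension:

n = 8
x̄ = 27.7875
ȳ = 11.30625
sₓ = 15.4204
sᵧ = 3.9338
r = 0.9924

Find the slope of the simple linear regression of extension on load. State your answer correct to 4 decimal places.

b = r · sᵧ/sₓ = 0.9924 · 3.9338/15.4204 = 0.253165

0.2532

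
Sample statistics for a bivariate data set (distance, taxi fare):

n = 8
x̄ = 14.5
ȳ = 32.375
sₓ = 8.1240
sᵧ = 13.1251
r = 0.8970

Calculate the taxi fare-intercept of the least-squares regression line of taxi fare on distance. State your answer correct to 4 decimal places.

11.3618

b = r · sᵧ/sₓ = 0.897 · 13.1251/8.124 = 1.449189
a = ȳ − b·x̄ = 32.375 − 1.449189·14.5 = 11.361754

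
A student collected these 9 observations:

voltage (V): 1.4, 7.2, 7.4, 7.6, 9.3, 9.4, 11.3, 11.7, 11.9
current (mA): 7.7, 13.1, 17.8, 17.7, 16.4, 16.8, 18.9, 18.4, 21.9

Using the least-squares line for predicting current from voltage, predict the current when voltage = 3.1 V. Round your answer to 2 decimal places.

n = 9, Σx = 77.2, Σy = 148.7, Σxy = 1371.24, Σx² = 747.36
Sxx = Σx² − (Σx)²/n = 747.36 − 662.204444 = 85.155556
Sxy = Σxy − (Σx)(Σy)/n = 1371.24 − 1275.515556 = 95.724444
b = Sxy/Sxx = 95.724444/85.155556 = 1.124113
a = ȳ − b·x̄ = 16.522222 − 1.124113·8.577778 = 6.879833
ŷ(3.1) = a + b·3.1 = 6.879833 + 1.124113·3.1 = 10.364582

10.36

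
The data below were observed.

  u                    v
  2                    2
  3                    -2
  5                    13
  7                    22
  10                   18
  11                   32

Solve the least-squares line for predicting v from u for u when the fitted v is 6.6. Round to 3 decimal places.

n = 6, Σx = 38, Σy = 85, Σxy = 749, Σx² = 308
Sxx = Σx² − (Σx)²/n = 308 − 240.666667 = 67.333333
Sxy = Σxy − (Σx)(Σy)/n = 749 − 538.333333 = 210.666667
b = Sxy/Sxx = 210.666667/67.333333 = 3.128713
a = ȳ − b·x̄ = 14.166667 − 3.128713·6.333333 = -5.648515
Set a + b·x = 6.6: x = (6.6 − (-5.648515)) / 3.128713 = 3.914873

3.915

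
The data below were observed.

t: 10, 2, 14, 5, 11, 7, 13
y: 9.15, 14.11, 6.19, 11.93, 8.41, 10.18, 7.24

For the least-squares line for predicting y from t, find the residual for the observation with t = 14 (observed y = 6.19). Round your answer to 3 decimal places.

-0.216

n = 7, Σx = 62, Σy = 67.21, Σxy = 523.92, Σx² = 664
Sxx = Σx² − (Σx)²/n = 664 − 549.142857 = 114.857143
Sxy = Σxy − (Σx)(Σy)/n = 523.92 − 595.288571 = -71.368571
b = Sxy/Sxx = -71.368571/114.857143 = -0.621368
a = ȳ − b·x̄ = 9.601429 − (-0.621368)·8.857143 = 15.104975
ŷ(14) = 15.104975 + (-0.621368)·14 = 6.405821
residual = y − ŷ = 6.19 − 6.405821 = -0.215821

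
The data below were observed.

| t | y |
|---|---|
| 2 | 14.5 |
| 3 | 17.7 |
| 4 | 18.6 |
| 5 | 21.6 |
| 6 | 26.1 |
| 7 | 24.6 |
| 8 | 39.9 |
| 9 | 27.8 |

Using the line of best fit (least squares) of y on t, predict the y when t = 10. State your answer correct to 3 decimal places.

n = 8, Σx = 44, Σy = 190.8, Σxy = 1162.7, Σx² = 284
Sxx = Σx² − (Σx)²/n = 284 − 242 = 42
Sxy = Σxy − (Σx)(Σy)/n = 1162.7 − 1049.4 = 113.3
b = Sxy/Sxx = 113.3/42 = 2.697619
a = ȳ − b·x̄ = 23.85 − 2.697619·5.5 = 9.013095
ŷ(10) = a + b·10 = 9.013095 + 2.697619·10 = 35.989286

35.989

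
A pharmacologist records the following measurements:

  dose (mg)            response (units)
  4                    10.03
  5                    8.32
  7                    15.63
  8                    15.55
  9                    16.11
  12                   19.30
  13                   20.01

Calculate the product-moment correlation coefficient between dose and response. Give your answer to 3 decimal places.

n = 7, Σx = 58, Σy = 104.95, Σxy = 952.25, Σx² = 548, Σy² = 1688.3449
Sxx = Σx² − (Σx)²/n = 548 − 480.571429 = 67.428571
Sxy = Σxy − (Σx)(Σy)/n = 952.25 − 869.585714 = 82.664286
Syy = Σy² − (Σy)²/n = 1688.3449 − 1573.500357 = 114.844543
r = Sxy/√(Sxx·Syy) = 82.664286/√(7743.803461) = 82.664286/87.998883 = 0.939379

0.939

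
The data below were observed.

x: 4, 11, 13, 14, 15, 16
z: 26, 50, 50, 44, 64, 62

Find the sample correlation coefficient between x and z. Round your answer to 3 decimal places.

0.902

n = 6, Σx = 73, Σy = 296, Σxy = 3872, Σx² = 983, Σy² = 15552
Sxx = Σx² − (Σx)²/n = 983 − 888.166667 = 94.833333
Sxy = Σxy − (Σx)(Σy)/n = 3872 − 3601.333333 = 270.666667
Syy = Σy² − (Σy)²/n = 15552 − 14602.666667 = 949.333333
r = Sxy/√(Sxx·Syy) = 270.666667/√(90028.444444) = 270.666667/300.047404 = 0.902080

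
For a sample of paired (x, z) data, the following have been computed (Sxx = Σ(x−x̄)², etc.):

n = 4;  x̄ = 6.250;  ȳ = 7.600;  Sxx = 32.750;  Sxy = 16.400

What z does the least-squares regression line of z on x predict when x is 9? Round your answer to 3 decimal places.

b = Sxy/Sxx = 16.4/32.75 = 0.500763
a = ȳ − b·x̄ = 7.6 − 0.500763·6.25 = 4.470229
ŷ(9) = a + b·9 = 4.470229 + 0.500763·9 = 8.977099

8.977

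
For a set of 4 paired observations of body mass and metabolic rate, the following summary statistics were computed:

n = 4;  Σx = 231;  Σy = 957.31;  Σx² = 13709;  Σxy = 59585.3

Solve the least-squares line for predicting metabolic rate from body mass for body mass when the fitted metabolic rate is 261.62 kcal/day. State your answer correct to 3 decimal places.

59.661

Sxx = Σx² − (Σx)²/n = 13709 − 13340.25 = 368.75
Sxy = Σxy − (Σx)(Σy)/n = 59585.3 − 55284.6525 = 4300.6475
b = Sxy/Sxx = 4300.6475/368.75 = 11.662773
a = ȳ − b·x̄ = 239.3275 − 11.662773·57.75 = -434.197634
Set a + b·x = 261.62: x = (261.62 − (-434.197634)) / 11.662773 = 59.661424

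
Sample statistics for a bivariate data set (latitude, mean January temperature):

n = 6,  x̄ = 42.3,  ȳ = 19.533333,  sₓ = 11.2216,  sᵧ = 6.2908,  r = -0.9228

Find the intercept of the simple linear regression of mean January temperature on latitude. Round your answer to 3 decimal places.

41.416

b = r · sᵧ/sₓ = -0.9228 · 6.2908/11.2216 = -0.517319
a = ȳ − b·x̄ = 19.533333 − (-0.517319)·42.3 = 41.415939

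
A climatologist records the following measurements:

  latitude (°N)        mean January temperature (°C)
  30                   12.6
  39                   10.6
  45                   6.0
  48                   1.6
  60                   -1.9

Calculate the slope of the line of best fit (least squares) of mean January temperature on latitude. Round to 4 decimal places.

n = 5, Σx = 222, Σy = 28.9, Σxy = 1024.2, Σx² = 10350
Sxx = Σx² − (Σx)²/n = 10350 − 9856.8 = 493.2
Sxy = Σxy − (Σx)(Σy)/n = 1024.2 − 1283.16 = -258.96
b = Sxy/Sxx = -258.96/493.2 = -0.525061

-0.5251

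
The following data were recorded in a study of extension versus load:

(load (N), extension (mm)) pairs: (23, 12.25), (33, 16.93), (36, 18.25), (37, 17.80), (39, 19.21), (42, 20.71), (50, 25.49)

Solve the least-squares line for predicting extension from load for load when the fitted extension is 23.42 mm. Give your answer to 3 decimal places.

n = 7, Σx = 260, Σy = 130.64, Σxy = 5049.55, Σx² = 10068
Sxx = Σx² − (Σx)²/n = 10068 − 9657.142857 = 410.857143
Sxy = Σxy − (Σx)(Σy)/n = 5049.55 − 4852.342857 = 197.207143
b = Sxy/Sxx = 197.207143/410.857143 = 0.479990
a = ȳ − b·x̄ = 18.662857 − 0.479990·37.142857 = 0.834673
Set a + b·x = 23.42: x = (23.42 − 0.834673) / 0.479990 = 47.053787

47.054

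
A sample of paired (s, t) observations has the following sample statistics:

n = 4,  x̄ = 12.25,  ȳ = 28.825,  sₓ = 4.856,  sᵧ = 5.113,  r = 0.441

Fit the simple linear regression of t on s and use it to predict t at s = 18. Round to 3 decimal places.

31.495

b = r · sᵧ/sₓ = 0.441 · 5.113/4.856 = 0.464340
a = ȳ − b·x̄ = 28.825 − 0.464340·12.25 = 23.136840
ŷ(18) = a + b·18 = 23.136840 + 0.464340·18 = 31.494953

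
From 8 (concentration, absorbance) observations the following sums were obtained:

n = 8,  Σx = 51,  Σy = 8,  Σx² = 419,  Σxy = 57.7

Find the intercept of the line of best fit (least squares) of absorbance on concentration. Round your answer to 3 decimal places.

Sxx = Σx² − (Σx)²/n = 419 − 325.125 = 93.875
Sxy = Σxy − (Σx)(Σy)/n = 57.7 − 51 = 6.7
b = Sxy/Sxx = 6.7/93.875 = 0.071372
a = ȳ − b·x̄ = 1 − 0.071372·6.375 = 0.545007

0.545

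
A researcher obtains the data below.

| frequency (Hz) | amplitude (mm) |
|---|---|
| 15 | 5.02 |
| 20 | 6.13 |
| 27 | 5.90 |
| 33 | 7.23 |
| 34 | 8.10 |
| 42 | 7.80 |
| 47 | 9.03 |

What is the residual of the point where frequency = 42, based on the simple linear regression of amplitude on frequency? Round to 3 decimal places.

n = 7, Σx = 218, Σy = 49.21, Σxy = 1623.2, Σx² = 7572
Sxx = Σx² − (Σx)²/n = 7572 − 6789.142857 = 782.857143
Sxy = Σxy − (Σx)(Σy)/n = 1623.2 − 1532.54 = 90.66
b = Sxy/Sxx = 90.66/782.857143 = 0.115807
a = ȳ − b·x̄ = 7.03 − 0.115807·31.142857 = 3.423453
ŷ(42) = 3.423453 + 0.115807·42 = 8.287328
residual = y − ŷ = 7.80 − 8.287328 = -0.487328

-0.487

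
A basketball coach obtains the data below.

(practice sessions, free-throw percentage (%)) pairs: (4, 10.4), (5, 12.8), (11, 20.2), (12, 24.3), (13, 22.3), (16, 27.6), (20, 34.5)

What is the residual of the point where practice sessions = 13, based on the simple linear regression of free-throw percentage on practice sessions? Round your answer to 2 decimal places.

n = 7, Σx = 81, Σy = 152.1, Σxy = 2040.9, Σx² = 1131
Sxx = Σx² − (Σx)²/n = 1131 − 937.285714 = 193.714286
Sxy = Σxy − (Σx)(Σy)/n = 2040.9 − 1760.014286 = 280.885714
b = Sxy/Sxx = 280.885714/193.714286 = 1.45
a = ȳ − b·x̄ = 21.728571 − 1.45·11.571429 = 4.95
ŷ(13) = 4.95 + 1.45·13 = 23.8
residual = y − ŷ = 22.3 − 23.8 = -1.5

-1.50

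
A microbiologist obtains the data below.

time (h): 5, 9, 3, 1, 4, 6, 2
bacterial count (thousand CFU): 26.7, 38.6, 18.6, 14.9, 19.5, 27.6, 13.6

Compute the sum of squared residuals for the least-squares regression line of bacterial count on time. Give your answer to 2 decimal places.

n = 7, Σx = 30, Σy = 159.5, Σxy = 822.4, Σx² = 172, Σy² = 4097.79
Sxx = Σx² − (Σx)²/n = 172 − 128.571429 = 43.428571
Sxy = Σxy − (Σx)(Σy)/n = 822.4 − 683.571429 = 138.828571
Syy = Σy² − (Σy)²/n = 4097.79 − 3634.321429 = 463.468571
b = Sxy/Sxx = 138.828571/43.428571 = 3.196711
SSE = Syy − b·Sxy = 463.468571 − 3.196711·138.828571 = 19.673816

19.67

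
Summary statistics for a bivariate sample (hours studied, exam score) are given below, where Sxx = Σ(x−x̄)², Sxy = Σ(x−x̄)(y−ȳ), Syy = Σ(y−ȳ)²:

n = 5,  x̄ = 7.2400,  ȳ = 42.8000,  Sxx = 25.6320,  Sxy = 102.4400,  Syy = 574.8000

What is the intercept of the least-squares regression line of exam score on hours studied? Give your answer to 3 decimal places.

13.865

b = Sxy/Sxx = 102.44/25.632 = 3.996567
a = ȳ − b·x̄ = 42.8 − 3.996567·7.24 = 13.864856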